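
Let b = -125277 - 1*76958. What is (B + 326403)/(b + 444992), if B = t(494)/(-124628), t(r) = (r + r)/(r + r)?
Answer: 40678953083/30254319396 ≈ 1.3446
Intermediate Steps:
t(r) = 1 (t(r) = (2*r)/((2*r)) = (2*r)*(1/(2*r)) = 1)
b = -202235 (b = -125277 - 76958 = -202235)
B = -1/124628 (B = 1/(-124628) = 1*(-1/124628) = -1/124628 ≈ -8.0239e-6)
(B + 326403)/(b + 444992) = (-1/124628 + 326403)/(-202235 + 444992) = (40678953083/124628)/242757 = (40678953083/124628)*(1/242757) = 40678953083/30254319396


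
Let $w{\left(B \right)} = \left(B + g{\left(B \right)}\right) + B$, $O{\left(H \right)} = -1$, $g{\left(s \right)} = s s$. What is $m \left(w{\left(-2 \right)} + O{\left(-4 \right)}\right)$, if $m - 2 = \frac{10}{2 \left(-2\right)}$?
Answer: $\frac{1}{2} \approx 0.5$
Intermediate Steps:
$g{\left(s \right)} = s^{2}$
$w{\left(B \right)} = B^{2} + 2 B$ ($w{\left(B \right)} = \left(B + B^{2}\right) + B = B^{2} + 2 B$)
$m = - \frac{1}{2}$ ($m = 2 + \frac{10}{2 \left(-2\right)} = 2 + \frac{10}{-4} = 2 + 10 \left(- \frac{1}{4}\right) = 2 - \frac{5}{2} = - \frac{1}{2} \approx -0.5$)
$m \left(w{\left(-2 \right)} + O{\left(-4 \right)}\right) = - \frac{- 2 \left(2 - 2\right) - 1}{2} = - \frac{\left(-2\right) 0 - 1}{2} = - \frac{0 - 1}{2} = \left(- \frac{1}{2}\right) \left(-1\right) = \frac{1}{2}$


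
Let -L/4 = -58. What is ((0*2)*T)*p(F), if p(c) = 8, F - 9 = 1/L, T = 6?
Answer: 0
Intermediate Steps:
L = 232 (L = -4*(-58) = 232)
F = 2089/232 (F = 9 + 1/232 = 2089/232 ≈ 9.0043)
((0*2)*T)*p(F) = ((0*2)*6)*8 = (0*6)*8 = 0*8 = 0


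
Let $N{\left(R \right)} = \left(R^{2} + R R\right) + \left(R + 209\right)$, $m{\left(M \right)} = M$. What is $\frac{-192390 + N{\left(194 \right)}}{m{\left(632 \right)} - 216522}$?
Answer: $\frac{23343}{43178} \approx 0.54062$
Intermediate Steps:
$N{\left(R \right)} = 209 + R + 2 R^{2}$ ($N{\left(R \right)} = \left(R^{2} + R^{2}\right) + \left(209 + R\right) = 2 R^{2} + \left(209 + R\right) = 209 + R + 2 R^{2}$)
$\frac{-192390 + N{\left(194 \right)}}{m{\left(632 \right)} - 216522} = \frac{-192390 + \left(209 + 194 + 2 \cdot 194^{2}\right)}{632 - 216522} = \frac{-192390 + \left(209 + 194 + 2 \cdot 37636\right)}{-215890} = \left(-192390 + \left(209 + 194 + 75272\right)\right) \left(- \frac{1}{215890}\right) = \left(-192390 + 75675\right) \left(- \frac{1}{215890}\right) = \left(-116715\right) \left(- \frac{1}{215890}\right) = \frac{23343}{43178}$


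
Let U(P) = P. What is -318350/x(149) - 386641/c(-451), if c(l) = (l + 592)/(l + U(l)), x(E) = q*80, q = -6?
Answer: 1860499719/752 ≈ 2.4741e+6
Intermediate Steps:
x(E) = -480 (x(E) = -6*80 = -480)
c(l) = (592 + l)/(2*l) (c(l) = (l + 592)/(l + l) = (592 + l)/((2*l)) = (592 + l)*(1/(2*l)) = (592 + l)/(2*l))
-318350/x(149) - 386641/c(-451) = -318350/(-480) - 386641*(-902/(592 - 451)) = -318350*(-1/480) - 386641/((1/2)*(-1/451)*141) = 31835/48 - 386641/(-141/902) = 31835/48 - 386641*(-902/141) = 31835/48 + 348750182/141 = 1860499719/752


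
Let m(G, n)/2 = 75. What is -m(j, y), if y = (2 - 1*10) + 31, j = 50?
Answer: -150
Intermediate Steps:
y = 23 (y = (2 - 10) + 31 = -8 + 31 = 23)
m(G, n) = 150 (m(G, n) = 2*75 = 150)
-m(j, y) = -1*150 = -150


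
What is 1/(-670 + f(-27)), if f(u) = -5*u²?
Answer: -1/4315 ≈ -0.00023175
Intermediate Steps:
1/(-670 + f(-27)) = 1/(-670 - 5*(-27)²) = 1/(-670 - 5*729) = 1/(-670 - 3645) = 1/(-4315) = -1/4315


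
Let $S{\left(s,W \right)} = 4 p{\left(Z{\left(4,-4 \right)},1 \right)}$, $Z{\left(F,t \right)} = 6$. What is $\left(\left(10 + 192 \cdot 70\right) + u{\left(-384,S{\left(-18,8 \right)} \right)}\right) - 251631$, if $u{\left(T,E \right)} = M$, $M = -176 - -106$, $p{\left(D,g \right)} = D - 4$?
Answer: $-238251$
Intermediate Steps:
$p{\left(D,g \right)} = -4 + D$
$M = -70$ ($M = -176 + 106 = -70$)
$S{\left(s,W \right)} = 8$ ($S{\left(s,W \right)} = 4 \left(-4 + 6\right) = 4 \cdot 2 = 8$)
$u{\left(T,E \right)} = -70$
$\left(\left(10 + 192 \cdot 70\right) + u{\left(-384,S{\left(-18,8 \right)} \right)}\right) - 251631 = \left(\left(10 + 192 \cdot 70\right) - 70\right) - 251631 = \left(\left(10 + 13440\right) - 70\right) - 251631 = \left(13450 - 70\right) - 251631 = 13380 - 251631 = -238251$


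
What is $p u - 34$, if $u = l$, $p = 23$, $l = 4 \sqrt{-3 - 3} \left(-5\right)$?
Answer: $-34 - 460 i \sqrt{6} \approx -34.0 - 1126.8 i$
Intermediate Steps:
$l = - 20 i \sqrt{6}$ ($l = 4 \sqrt{-6} \left(-5\right) = 4 i \sqrt{6} \left(-5\right) = - 20 i \sqrt{6} \approx - 48.99 i$)
$u = - 20 i \sqrt{6} \approx - 48.99 i$
$p u - 34 = 23 \left(- 20 i \sqrt{6}\right) - 34 = - 460 i \sqrt{6} - 34 = -34 - 460 i \sqrt{6}$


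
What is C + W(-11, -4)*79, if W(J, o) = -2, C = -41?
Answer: -199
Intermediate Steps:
C + W(-11, -4)*79 = -41 - 2*79 = -41 - 158 = -199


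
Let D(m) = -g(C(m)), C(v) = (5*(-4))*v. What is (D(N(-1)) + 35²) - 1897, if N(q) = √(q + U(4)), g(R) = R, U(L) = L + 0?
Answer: -672 + 20*√3 ≈ -637.36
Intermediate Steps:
U(L) = L
C(v) = -20*v
N(q) = √(4 + q) (N(q) = √(q + 4) = √(4 + q))
D(m) = 20*m (D(m) = -(-20)*m = 20*m)
(D(N(-1)) + 35²) - 1897 = (20*√(4 - 1) + 35²) - 1897 = (20*√3 + 1225) - 1897 = (1225 + 20*√3) - 1897 = -672 + 20*√3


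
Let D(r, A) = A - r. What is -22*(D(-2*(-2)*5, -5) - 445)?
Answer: 10340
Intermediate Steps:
-22*(D(-2*(-2)*5, -5) - 445) = -22*((-5 - (-2*(-2))*5) - 445) = -22*((-5 - 4*5) - 445) = -22*((-5 - 1*20) - 445) = -22*((-5 - 20) - 445) = -22*(-25 - 445) = -22*(-470) = 10340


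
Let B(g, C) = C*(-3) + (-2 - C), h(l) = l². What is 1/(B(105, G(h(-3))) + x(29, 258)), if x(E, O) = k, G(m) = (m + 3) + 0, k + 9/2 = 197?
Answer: 2/285 ≈ 0.0070175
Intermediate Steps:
k = 385/2 (k = -9/2 + 197 = 385/2 ≈ 192.50)
G(m) = 3 + m (G(m) = (3 + m) + 0 = 3 + m)
x(E, O) = 385/2
B(g, C) = -2 - 4*C (B(g, C) = -3*C + (-2 - C) = -2 - 4*C)
1/(B(105, G(h(-3))) + x(29, 258)) = 1/((-2 - 4*(3 + (-3)²)) + 385/2) = 1/((-2 - 4*(3 + 9)) + 385/2) = 1/((-2 - 4*12) + 385/2) = 1/((-2 - 48) + 385/2) = 1/(-50 + 385/2) = 1/(285/2) = 2/285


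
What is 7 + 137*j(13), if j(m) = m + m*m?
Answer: 24941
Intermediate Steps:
j(m) = m + m²
7 + 137*j(13) = 7 + 137*(13*(1 + 13)) = 7 + 137*(13*14) = 7 + 137*182 = 7 + 24934 = 24941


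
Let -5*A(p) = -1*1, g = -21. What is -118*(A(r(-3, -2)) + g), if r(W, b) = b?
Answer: 12272/5 ≈ 2454.4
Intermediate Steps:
A(p) = 1/5 (A(p) = -(-1)/5 = -1/5*(-1) = 1/5)
-118*(A(r(-3, -2)) + g) = -118*(1/5 - 21) = -118*(-104/5) = 12272/5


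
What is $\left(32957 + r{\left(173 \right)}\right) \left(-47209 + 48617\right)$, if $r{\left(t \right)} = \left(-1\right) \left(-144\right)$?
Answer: $46606208$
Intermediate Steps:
$r{\left(t \right)} = 144$
$\left(32957 + r{\left(173 \right)}\right) \left(-47209 + 48617\right) = \left(32957 + 144\right) \left(-47209 + 48617\right) = 33101 \cdot 1408 = 46606208$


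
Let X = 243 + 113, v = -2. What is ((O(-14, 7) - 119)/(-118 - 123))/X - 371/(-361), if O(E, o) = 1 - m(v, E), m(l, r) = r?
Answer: 7966965/7743089 ≈ 1.0289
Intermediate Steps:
X = 356
O(E, o) = 1 - E
((O(-14, 7) - 119)/(-118 - 123))/X - 371/(-361) = (((1 - 1*(-14)) - 119)/(-118 - 123))/356 - 371/(-361) = (((1 + 14) - 119)/(-241))*(1/356) - 371*(-1/361) = ((15 - 119)*(-1/241))*(1/356) + 371/361 = -104*(-1/241)*(1/356) + 371/361 = (104/241)*(1/356) + 371/361 = 26/21449 + 371/361 = 7966965/7743089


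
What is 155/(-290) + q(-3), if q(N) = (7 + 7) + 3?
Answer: 955/58 ≈ 16.466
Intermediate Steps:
q(N) = 17 (q(N) = 14 + 3 = 17)
155/(-290) + q(-3) = 155/(-290) + 17 = 155*(-1/290) + 17 = -31/58 + 17 = 955/58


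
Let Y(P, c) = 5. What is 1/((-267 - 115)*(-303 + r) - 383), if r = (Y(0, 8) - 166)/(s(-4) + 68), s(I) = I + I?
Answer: 30/3491641 ≈ 8.5919e-6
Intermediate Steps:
s(I) = 2*I
r = -161/60 (r = (5 - 166)/(2*(-4) + 68) = -161/(-8 + 68) = -161/60 ≈ -2.6833)
1/((-267 - 115)*(-303 + r) - 383) = 1/((-267 - 115)*(-303 - 161/60) - 383) = 1/(-382*(-18341/60) - 383) = 1/(3503131/30 - 383) = 1/(3491641/30) = 30/3491641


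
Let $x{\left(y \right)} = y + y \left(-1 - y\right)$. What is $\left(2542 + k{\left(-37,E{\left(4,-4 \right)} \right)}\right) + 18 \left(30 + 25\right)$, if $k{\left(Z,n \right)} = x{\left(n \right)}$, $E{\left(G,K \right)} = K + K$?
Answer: $3468$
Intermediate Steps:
$E{\left(G,K \right)} = 2 K$
$k{\left(Z,n \right)} = - n^{2}$
$\left(2542 + k{\left(-37,E{\left(4,-4 \right)} \right)}\right) + 18 \left(30 + 25\right) = \left(2542 - \left(2 \left(-4\right)\right)^{2}\right) + 18 \left(30 + 25\right) = \left(2542 - \left(-8\right)^{2}\right) + 18 \cdot 55 = \left(2542 - 64\right) + 990 = 2478 + 990 = 3468$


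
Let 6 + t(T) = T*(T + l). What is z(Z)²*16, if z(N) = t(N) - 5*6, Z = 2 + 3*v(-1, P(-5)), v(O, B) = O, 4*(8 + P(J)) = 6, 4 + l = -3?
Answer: 12544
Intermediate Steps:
l = -7 (l = -4 - 3 = -7)
t(T) = -6 + T*(-7 + T) (t(T) = -6 + T*(T - 7) = -6 + T*(-7 + T))
P(J) = -13/2 (P(J) = -8 + (¼)*6 = -8 + 3/2 = -13/2)
Z = -1 (Z = 2 + 3*(-1) = 2 - 3 = -1)
z(N) = -36 + N² - 7*N (z(N) = (-6 + N² - 7*N) - 5*6 = (-6 + N² - 7*N) - 30 = -36 + N² - 7*N)
z(Z)²*16 = (-36 + (-1)² - 7*(-1))²*16 = (-36 + 1 + 7)²*16 = (-28)²*16 = 784*16 = 12544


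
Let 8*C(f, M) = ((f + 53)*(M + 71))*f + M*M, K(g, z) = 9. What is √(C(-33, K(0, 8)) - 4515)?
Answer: 3*I*√19742/4 ≈ 105.38*I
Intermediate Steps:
C(f, M) = M²/8 + f*(53 + f)*(71 + M)/8 (C(f, M) = (((f + 53)*(M + 71))*f + M*M)/8 = (((53 + f)*(71 + M))*f + M²)/8 = (f*(53 + f)*(71 + M) + M²)/8 = (M² + f*(53 + f)*(71 + M))/8 = M²/8 + f*(53 + f)*(71 + M)/8)
√(C(-33, K(0, 8)) - 4515) = √(((⅛)*9² + (71/8)*(-33)² + (3763/8)*(-33) + (⅛)*9*(-33)² + (53/8)*9*(-33)) - 4515) = √(((⅛)*81 + (71/8)*1089 - 124179/8 + (⅛)*9*1089 - 15741/8) - 4515) = √((81/8 + 77319/8 - 124179/8 + 9801/8 - 15741/8) - 4515) = √(-52719/8 - 4515) = √(-88839/8) = 3*I*√19742/4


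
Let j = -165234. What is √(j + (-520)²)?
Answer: √105166 ≈ 324.29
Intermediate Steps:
√(j + (-520)²) = √(-165234 + (-520)²) = √(-165234 + 270400) = √105166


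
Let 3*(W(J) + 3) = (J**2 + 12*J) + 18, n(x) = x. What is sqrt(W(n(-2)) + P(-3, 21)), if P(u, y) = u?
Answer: 2*I*sqrt(15)/3 ≈ 2.582*I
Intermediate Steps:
W(J) = 3 + 4*J + J**2/3 (W(J) = -3 + ((J**2 + 12*J) + 18)/3 = -3 + (18 + J**2 + 12*J)/3 = -3 + (6 + 4*J + J**2/3) = 3 + 4*J + J**2/3)
sqrt(W(n(-2)) + P(-3, 21)) = sqrt((3 + 4*(-2) + (1/3)*(-2)**2) - 3) = sqrt((3 - 8 + (1/3)*4) - 3) = sqrt((3 - 8 + 4/3) - 3) = sqrt(-11/3 - 3) = sqrt(-20/3) = 2*I*sqrt(15)/3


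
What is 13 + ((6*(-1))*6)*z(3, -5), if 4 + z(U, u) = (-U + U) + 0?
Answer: 157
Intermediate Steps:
z(U, u) = -4 (z(U, u) = -4 + ((-U + U) + 0) = -4 + (0 + 0) = -4 + 0 = -4)
13 + ((6*(-1))*6)*z(3, -5) = 13 + ((6*(-1))*6)*(-4) = 13 - 6*6*(-4) = 13 - 36*(-4) = 13 + 144 = 157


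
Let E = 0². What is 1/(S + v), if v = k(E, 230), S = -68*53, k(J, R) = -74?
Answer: -1/3678 ≈ -0.00027189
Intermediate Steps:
E = 0
S = -3604
v = -74
1/(S + v) = 1/(-3604 - 74) = 1/(-3678) = -1/3678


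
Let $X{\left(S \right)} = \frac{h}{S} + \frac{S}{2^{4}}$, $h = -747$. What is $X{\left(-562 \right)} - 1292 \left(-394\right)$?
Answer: $\frac{1144263931}{2248} \approx 5.0901 \cdot 10^{5}$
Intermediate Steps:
$X{\left(S \right)} = - \frac{747}{S} + \frac{S}{16}$ ($X{\left(S \right)} = - \frac{747}{S} + \frac{S}{2^{4}} = - \frac{747}{S} + \frac{S}{16}$)
$X{\left(-562 \right)} - 1292 \left(-394\right) = \left(- \frac{747}{-562} + \frac{1}{16} \left(-562\right)\right) - 1292 \left(-394\right) = \left(\left(-747\right) \left(- \frac{1}{562}\right) - \frac{281}{8}\right) - -509048 = \left(\frac{747}{562} - \frac{281}{8}\right) + 509048 = - \frac{75973}{2248} + 509048 = \frac{1144263931}{2248}$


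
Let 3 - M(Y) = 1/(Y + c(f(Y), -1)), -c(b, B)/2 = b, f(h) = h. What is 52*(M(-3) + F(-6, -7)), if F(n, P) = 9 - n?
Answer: 2756/3 ≈ 918.67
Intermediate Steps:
c(b, B) = -2*b
M(Y) = 3 + 1/Y (M(Y) = 3 - 1/(Y - 2*Y) = 3 - 1/((-Y)) = 3 - (-1)/Y = 3 + 1/Y)
52*(M(-3) + F(-6, -7)) = 52*((3 + 1/(-3)) + (9 - 1*(-6))) = 52*((3 - ⅓) + (9 + 6)) = 52*(8/3 + 15) = 52*(53/3) = 2756/3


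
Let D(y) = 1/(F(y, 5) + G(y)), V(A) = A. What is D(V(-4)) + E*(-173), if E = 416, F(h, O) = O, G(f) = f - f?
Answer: -359839/5 ≈ -71968.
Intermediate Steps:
G(f) = 0
D(y) = ⅕ (D(y) = 1/(5 + 0) = 1/5 = ⅕)
D(V(-4)) + E*(-173) = ⅕ + 416*(-173) = ⅕ - 71968 = -359839/5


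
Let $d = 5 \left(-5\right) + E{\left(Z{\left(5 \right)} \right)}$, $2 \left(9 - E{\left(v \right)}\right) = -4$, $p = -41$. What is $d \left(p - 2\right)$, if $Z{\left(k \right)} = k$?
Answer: $602$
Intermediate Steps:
$E{\left(v \right)} = 11$ ($E{\left(v \right)} = 9 - -2 = 9 + 2 = 11$)
$d = -14$ ($d = 5 \left(-5\right) + 11 = -25 + 11 = -14$)
$d \left(p - 2\right) = - 14 \left(-41 - 2\right) = \left(-14\right) \left(-43\right) = 602$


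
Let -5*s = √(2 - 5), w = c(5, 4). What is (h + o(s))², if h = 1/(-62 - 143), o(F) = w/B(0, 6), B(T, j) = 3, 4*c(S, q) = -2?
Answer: 44521/1512900 ≈ 0.029428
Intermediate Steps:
c(S, q) = -½ (c(S, q) = (¼)*(-2) = -½)
w = -½ ≈ -0.50000
s = -I*√3/5 (s = -√(2 - 5)/5 = -I*√3/5 ≈ -0.34641*I)
o(F) = -⅙ (o(F) = -½/3 = -½*⅓ = -⅙)
h = -1/205 (h = 1/(-205) = -1/205 ≈ -0.0048781)
(h + o(s))² = (-1/205 - ⅙)² = (-211/1230)² = 44521/1512900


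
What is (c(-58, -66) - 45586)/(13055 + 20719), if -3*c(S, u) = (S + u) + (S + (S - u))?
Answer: -7588/5629 ≈ -1.3480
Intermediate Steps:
c(S, u) = -S (c(S, u) = -((S + u) + (S + (S - u)))/3 = -((S + u) + (-u + 2*S))/3 = -S)
(c(-58, -66) - 45586)/(13055 + 20719) = (-1*(-58) - 45586)/(13055 + 20719) = (58 - 45586)/33774 = -45528*1/33774 = -7588/5629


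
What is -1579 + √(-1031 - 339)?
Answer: -1579 + I*√1370 ≈ -1579.0 + 37.013*I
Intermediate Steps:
-1579 + √(-1031 - 339) = -1579 + √(-1370) = -1579 + I*√1370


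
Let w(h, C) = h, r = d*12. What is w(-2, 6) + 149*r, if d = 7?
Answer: 12514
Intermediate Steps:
r = 84 (r = 7*12 = 84)
w(-2, 6) + 149*r = -2 + 149*84 = -2 + 12516 = 12514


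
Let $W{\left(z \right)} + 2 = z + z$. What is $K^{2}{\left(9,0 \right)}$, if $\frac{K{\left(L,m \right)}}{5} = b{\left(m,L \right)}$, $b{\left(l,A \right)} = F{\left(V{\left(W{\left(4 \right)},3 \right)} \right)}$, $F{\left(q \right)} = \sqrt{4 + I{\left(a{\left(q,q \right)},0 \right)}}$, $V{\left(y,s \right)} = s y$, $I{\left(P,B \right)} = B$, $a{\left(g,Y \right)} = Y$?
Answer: $100$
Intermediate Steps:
$W{\left(z \right)} = -2 + 2 z$ ($W{\left(z \right)} = -2 + \left(z + z\right) = -2 + 2 z$)
$F{\left(q \right)} = 2$ ($F{\left(q \right)} = \sqrt{4 + 0} = \sqrt{4} = 2$)
$b{\left(l,A \right)} = 2$
$K{\left(L,m \right)} = 10$ ($K{\left(L,m \right)} = 5 \cdot 2 = 10$)
$K^{2}{\left(9,0 \right)} = 10^{2} = 100$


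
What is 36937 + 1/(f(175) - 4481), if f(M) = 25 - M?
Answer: 171055246/4631 ≈ 36937.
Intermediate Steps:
36937 + 1/(f(175) - 4481) = 36937 + 1/((25 - 1*175) - 4481) = 36937 + 1/((25 - 175) - 4481) = 36937 + 1/(-150 - 4481) = 36937 + 1/(-4631) = 36937 - 1/4631 = 171055246/4631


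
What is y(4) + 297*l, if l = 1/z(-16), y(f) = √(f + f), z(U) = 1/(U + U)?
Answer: -9504 + 2*√2 ≈ -9501.2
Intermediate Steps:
z(U) = 1/(2*U)
y(f) = √2*√f (y(f) = √(2*f) = √2*√f)
l = -32 (l = 1/((½)/(-16)) = 1/((½)*(-1/16)) = 1/(-1/32) = -32)
y(4) + 297*l = √2*√4 + 297*(-32) = √2*2 - 9504 = 2*√2 - 9504 = -9504 + 2*√2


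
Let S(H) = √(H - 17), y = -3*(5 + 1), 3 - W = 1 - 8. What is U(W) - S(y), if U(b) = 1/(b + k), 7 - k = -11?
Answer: 1/28 - I*√35 ≈ 0.035714 - 5.9161*I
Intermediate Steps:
k = 18 (k = 7 - 1*(-11) = 7 + 11 = 18)
W = 10 (W = 3 - (1 - 8) = 3 - 1*(-7) = 3 + 7 = 10)
y = -18 (y = -3*6 = -18)
S(H) = √(-17 + H)
U(b) = 1/(18 + b) (U(b) = 1/(b + 18) = 1/(18 + b))
U(W) - S(y) = 1/(18 + 10) - √(-17 - 18) = 1/28 - √(-35) = 1/28 - I*√35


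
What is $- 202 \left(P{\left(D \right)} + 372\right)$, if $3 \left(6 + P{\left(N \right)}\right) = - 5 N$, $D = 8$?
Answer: $- \frac{213716}{3} \approx -71239.0$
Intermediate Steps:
$P{\left(N \right)} = -6 - \frac{5 N}{3}$ ($P{\left(N \right)} = -6 + \frac{\left(-5\right) N}{3} = -6 - \frac{5 N}{3}$)
$- 202 \left(P{\left(D \right)} + 372\right) = - 202 \left(\left(-6 - \frac{40}{3}\right) + 372\right) = - 202 \left(- \frac{58}{3} + 372\right) = \left(-202\right) \frac{1058}{3} = - \frac{213716}{3}$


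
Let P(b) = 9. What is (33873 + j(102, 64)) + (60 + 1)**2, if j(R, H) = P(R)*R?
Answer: 38512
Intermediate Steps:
j(R, H) = 9*R
(33873 + j(102, 64)) + (60 + 1)**2 = (33873 + 9*102) + (60 + 1)**2 = (33873 + 918) + 61**2 = 34791 + 3721 = 38512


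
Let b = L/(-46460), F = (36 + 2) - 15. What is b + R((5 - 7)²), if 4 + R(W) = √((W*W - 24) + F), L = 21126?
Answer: -103483/23230 + √15 ≈ -0.58173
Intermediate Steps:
F = 23 (F = 38 - 15 = 23)
b = -10563/23230 (b = 21126/(-46460) = 21126*(-1/46460) = -10563/23230 ≈ -0.45471)
R(W) = -4 + √(-1 + W²) (R(W) = -4 + √((W*W - 24) + 23) = -4 + √((W² - 24) + 23) = -4 + √((-24 + W²) + 23) = -4 + √(-1 + W²))
b + R((5 - 7)²) = -10563/23230 + (-4 + √(-1 + ((5 - 7)²)²)) = -10563/23230 + (-4 + √(-1 + ((-2)²)²)) = -10563/23230 + (-4 + √(-1 + 4²)) = -10563/23230 + (-4 + √(-1 + 16)) = -10563/23230 + (-4 + √15) = -103483/23230 + √15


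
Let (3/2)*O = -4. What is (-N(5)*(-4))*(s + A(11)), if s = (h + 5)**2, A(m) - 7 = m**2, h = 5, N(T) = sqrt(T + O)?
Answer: 304*sqrt(21) ≈ 1393.1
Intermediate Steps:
O = -8/3 (O = (2/3)*(-4) = -8/3 ≈ -2.6667)
N(T) = sqrt(-8/3 + T) (N(T) = sqrt(T - 8/3) = sqrt(-8/3 + T))
A(m) = 7 + m**2
s = 100 (s = (5 + 5)**2 = 10**2 = 100)
(-N(5)*(-4))*(s + A(11)) = (-sqrt(-24 + 9*5)/3*(-4))*(100 + (7 + 11**2)) = (-sqrt(-24 + 45)/3*(-4))*(100 + (7 + 121)) = (-sqrt(21)/3*(-4))*(100 + 128) = (-sqrt(21)/3*(-4))*228 = (4*sqrt(21)/3)*228 = 304*sqrt(21)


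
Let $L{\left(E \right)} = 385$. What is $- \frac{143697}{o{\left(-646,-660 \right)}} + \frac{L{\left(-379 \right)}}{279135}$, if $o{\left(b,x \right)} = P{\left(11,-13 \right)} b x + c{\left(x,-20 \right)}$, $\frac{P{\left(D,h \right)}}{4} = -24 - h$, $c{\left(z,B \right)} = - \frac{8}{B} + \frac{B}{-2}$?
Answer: $\frac{47333396491}{5236525035396} \approx 0.0090391$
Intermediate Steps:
$c{\left(z,B \right)} = - \frac{8}{B} - \frac{B}{2}$ ($c{\left(z,B \right)} = - \frac{8}{B} + B \left(- \frac{1}{2}\right) = - \frac{8}{B} - \frac{B}{2}$)
$P{\left(D,h \right)} = -96 - 4 h$ ($P{\left(D,h \right)} = 4 \left(-24 - h\right) = -96 - 4 h$)
$o{\left(b,x \right)} = \frac{52}{5} - 44 b x$ ($o{\left(b,x \right)} = \left(-96 - -52\right) b x - \left(-10 + \frac{8}{-20}\right) = \left(-96 + 52\right) b x + \left(\left(-8\right) \left(- \frac{1}{20}\right) + 10\right) = - 44 b x + \left(\frac{2}{5} + 10\right) = - 44 b x + \frac{52}{5} = \frac{52}{5} - 44 b x$)
$- \frac{143697}{o{\left(-646,-660 \right)}} + \frac{L{\left(-379 \right)}}{279135} = - \frac{143697}{\frac{52}{5} - \left(-28424\right) \left(-660\right)} + \frac{385}{279135} = - \frac{143697}{\frac{52}{5} - 18759840} + 385 \cdot \frac{1}{279135} = - \frac{143697}{- \frac{93799148}{5}} + \frac{77}{55827} = \left(-143697\right) \left(- \frac{5}{93799148}\right) + \frac{77}{55827} = \frac{718485}{93799148} + \frac{77}{55827} = \frac{47333396491}{5236525035396}$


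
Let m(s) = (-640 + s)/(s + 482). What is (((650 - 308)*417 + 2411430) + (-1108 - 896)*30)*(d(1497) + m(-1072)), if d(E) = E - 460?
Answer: 765063559404/295 ≈ 2.5934e+9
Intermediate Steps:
m(s) = (-640 + s)/(482 + s)
d(E) = -460 + E
(((650 - 308)*417 + 2411430) + (-1108 - 896)*30)*(d(1497) + m(-1072)) = (((650 - 308)*417 + 2411430) + (-1108 - 896)*30)*((-460 + 1497) + (-640 - 1072)/(482 - 1072)) = ((342*417 + 2411430) - 2004*30)*(1037 - 1712/(-590)) = ((142614 + 2411430) - 60120)*(1037 - 1/590*(-1712)) = (2554044 - 60120)*(1037 + 856/295) = 2493924*(306771/295) = 765063559404/295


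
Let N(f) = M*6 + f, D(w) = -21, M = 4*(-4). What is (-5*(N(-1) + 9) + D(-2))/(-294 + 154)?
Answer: -419/140 ≈ -2.9929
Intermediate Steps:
M = -16
N(f) = -96 + f (N(f) = -16*6 + f = -96 + f)
(-5*(N(-1) + 9) + D(-2))/(-294 + 154) = (-5*((-96 - 1) + 9) - 21)/(-294 + 154) = (-5*(-97 + 9) - 21)/(-140) = (-5*(-88) - 21)*(-1/140) = (440 - 21)*(-1/140) = 419*(-1/140) = -419/140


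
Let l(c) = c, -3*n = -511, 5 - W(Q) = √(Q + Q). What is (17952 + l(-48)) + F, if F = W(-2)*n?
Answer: 56267/3 - 1022*I/3 ≈ 18756.0 - 340.67*I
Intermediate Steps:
W(Q) = 5 - √2*√Q (W(Q) = 5 - √(Q + Q) = 5 - √(2*Q) = 5 - √2*√Q)
n = 511/3 (n = -⅓*(-511) = 511/3 ≈ 170.33)
F = 2555/3 - 1022*I/3 (F = (5 - √2*√(-2))*(511/3) = (5 - √2*I*√2)*(511/3) = (5 - 2*I)*(511/3) = 2555/3 - 1022*I/3 ≈ 851.67 - 340.67*I)
(17952 + l(-48)) + F = (17952 - 48) + (2555/3 - 1022*I/3) = 17904 + (2555/3 - 1022*I/3) = 56267/3 - 1022*I/3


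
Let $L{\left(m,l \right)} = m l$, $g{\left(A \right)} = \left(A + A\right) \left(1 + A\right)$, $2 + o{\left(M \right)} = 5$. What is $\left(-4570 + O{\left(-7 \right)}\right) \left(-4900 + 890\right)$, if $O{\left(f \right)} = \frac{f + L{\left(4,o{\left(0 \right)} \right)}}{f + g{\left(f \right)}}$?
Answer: $\frac{1411058850}{77} \approx 1.8325 \cdot 10^{7}$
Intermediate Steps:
$o{\left(M \right)} = 3$ ($o{\left(M \right)} = -2 + 5 = 3$)
$g{\left(A \right)} = 2 A \left(1 + A\right)$
$L{\left(m,l \right)} = l m$
$O{\left(f \right)} = \frac{12 + f}{f + 2 f \left(1 + f\right)}$ ($O{\left(f \right)} = \frac{f + 3 \cdot 4}{f + 2 f \left(1 + f\right)} = \frac{f + 12}{f + 2 f \left(1 + f\right)} = \frac{12 + f}{f + 2 f \left(1 + f\right)}$)
$\left(-4570 + O{\left(-7 \right)}\right) \left(-4900 + 890\right) = \left(-4570 + \frac{12 - 7}{\left(-7\right) \left(3 + 2 \left(-7\right)\right)}\right) \left(-4900 + 890\right) = \left(-4570 - \frac{1}{7} \frac{1}{3 - 14} \cdot 5\right) \left(-4010\right) = \left(-4570 - \frac{1}{7} \frac{1}{-11} \cdot 5\right) \left(-4010\right) = \left(-4570 - \left(- \frac{1}{77}\right) 5\right) \left(-4010\right) = \left(-4570 + \frac{5}{77}\right) \left(-4010\right) = \left(- \frac{351885}{77}\right) \left(-4010\right) = \frac{1411058850}{77}$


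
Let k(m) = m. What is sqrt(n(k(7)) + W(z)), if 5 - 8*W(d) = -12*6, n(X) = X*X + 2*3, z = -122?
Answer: sqrt(1034)/4 ≈ 8.0390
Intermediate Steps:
n(X) = 6 + X**2 (n(X) = X**2 + 6 = 6 + X**2)
W(d) = 77/8 (W(d) = 5/8 - (-3)*6/2 = 5/8 - 1/8*(-72) = 5/8 + 9 = 77/8)
sqrt(n(k(7)) + W(z)) = sqrt((6 + 7**2) + 77/8) = sqrt((6 + 49) + 77/8) = sqrt(55 + 77/8) = sqrt(517/8) = sqrt(1034)/4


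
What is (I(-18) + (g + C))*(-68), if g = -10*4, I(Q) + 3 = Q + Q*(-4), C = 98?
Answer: -7412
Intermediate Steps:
I(Q) = -3 - 3*Q (I(Q) = -3 + (Q + Q*(-4)) = -3 + (Q - 4*Q) = -3 - 3*Q)
g = -40
(I(-18) + (g + C))*(-68) = ((-3 - 3*(-18)) + (-40 + 98))*(-68) = ((-3 + 54) + 58)*(-68) = (51 + 58)*(-68) = 109*(-68) = -7412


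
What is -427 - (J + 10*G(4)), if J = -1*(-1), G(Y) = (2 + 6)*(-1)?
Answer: -348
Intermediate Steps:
G(Y) = -8 (G(Y) = 8*(-1) = -8)
J = 1
-427 - (J + 10*G(4)) = -427 - (1 + 10*(-8)) = -427 - (1 - 80) = -427 - 1*(-79) = -427 + 79 = -348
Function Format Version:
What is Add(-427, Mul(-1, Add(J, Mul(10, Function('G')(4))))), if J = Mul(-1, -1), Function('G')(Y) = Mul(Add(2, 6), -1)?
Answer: -348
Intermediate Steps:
Function('G')(Y) = -8 (Function('G')(Y) = Mul(8, -1) = -8)
J = 1
Add(-427, Mul(-1, Add(J, Mul(10, Function('G')(4))))) = Add(-427, Mul(-1, Add(1, Mul(10, -8)))) = Add(-427, Mul(-1, Add(1, -80))) = Add(-427, Mul(-1, -79)) = Add(-427, 79) = -348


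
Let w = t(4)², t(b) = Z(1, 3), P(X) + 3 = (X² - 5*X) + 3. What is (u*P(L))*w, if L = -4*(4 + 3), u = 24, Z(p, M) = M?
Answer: 199584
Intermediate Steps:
L = -28 (L = -4*7 = -28)
P(X) = X² - 5*X (P(X) = -3 + ((X² - 5*X) + 3) = -3 + (3 + X² - 5*X) = X² - 5*X)
t(b) = 3
w = 9 (w = 3² = 9)
(u*P(L))*w = (24*(-28*(-5 - 28)))*9 = (24*(-28*(-33)))*9 = (24*924)*9 = 22176*9 = 199584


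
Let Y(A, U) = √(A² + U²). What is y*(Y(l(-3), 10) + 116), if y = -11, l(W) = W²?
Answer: -1276 - 11*√181 ≈ -1424.0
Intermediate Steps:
y*(Y(l(-3), 10) + 116) = -11*(√(((-3)²)² + 10²) + 116) = -11*(√(9² + 100) + 116) = -11*(√(81 + 100) + 116) = -11*(√181 + 116) = -11*(116 + √181) = -1276 - 11*√181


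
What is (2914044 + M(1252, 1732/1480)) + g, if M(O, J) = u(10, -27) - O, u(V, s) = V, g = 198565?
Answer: 3111367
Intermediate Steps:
M(O, J) = 10 - O
(2914044 + M(1252, 1732/1480)) + g = (2914044 + (10 - 1*1252)) + 198565 = (2914044 + (10 - 1252)) + 198565 = (2914044 - 1242) + 198565 = 2912802 + 198565 = 3111367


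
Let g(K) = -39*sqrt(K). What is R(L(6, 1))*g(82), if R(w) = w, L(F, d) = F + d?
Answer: -273*sqrt(82) ≈ -2472.1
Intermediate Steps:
R(L(6, 1))*g(82) = (6 + 1)*(-39*sqrt(82)) = 7*(-39*sqrt(82)) = -273*sqrt(82)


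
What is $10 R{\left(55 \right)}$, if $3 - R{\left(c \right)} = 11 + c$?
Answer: $-630$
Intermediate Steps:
$R{\left(c \right)} = -8 - c$ ($R{\left(c \right)} = 3 - \left(11 + c\right) = -8 - c$)
$10 R{\left(55 \right)} = 10 \left(-8 - 55\right) = 10 \left(-63\right) = -630$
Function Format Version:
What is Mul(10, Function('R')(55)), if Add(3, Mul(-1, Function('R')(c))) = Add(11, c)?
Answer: -630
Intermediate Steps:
Function('R')(c) = Add(-8, Mul(-1, c)) (Function('R')(c) = Add(3, Mul(-1, Add(11, c))) = Add(3, Add(-11, Mul(-1, c))) = Add(-8, Mul(-1, c)))
Mul(10, Function('R')(55)) = Mul(10, Add(-8, Mul(-1, 55))) = Mul(10, Add(-8, -55)) = Mul(10, -63) = -630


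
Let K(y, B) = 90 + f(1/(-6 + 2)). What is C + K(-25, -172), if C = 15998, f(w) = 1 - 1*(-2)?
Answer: 16091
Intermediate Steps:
f(w) = 3 (f(w) = 1 + 2 = 3)
K(y, B) = 93 (K(y, B) = 90 + 3 = 93)
C + K(-25, -172) = 15998 + 93 = 16091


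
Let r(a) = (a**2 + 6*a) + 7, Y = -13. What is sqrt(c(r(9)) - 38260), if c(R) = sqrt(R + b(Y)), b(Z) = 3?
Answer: sqrt(-38260 + sqrt(145)) ≈ 195.57*I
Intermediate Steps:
r(a) = 7 + a**2 + 6*a
c(R) = sqrt(3 + R) (c(R) = sqrt(R + 3) = sqrt(3 + R))
sqrt(c(r(9)) - 38260) = sqrt(sqrt(3 + (7 + 9**2 + 6*9)) - 38260) = sqrt(sqrt(3 + (7 + 81 + 54)) - 38260) = sqrt(sqrt(3 + 142) - 38260) = sqrt(sqrt(145) - 38260) = sqrt(-38260 + sqrt(145))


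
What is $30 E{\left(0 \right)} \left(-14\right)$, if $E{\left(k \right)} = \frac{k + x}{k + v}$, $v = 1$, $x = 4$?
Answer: $-1680$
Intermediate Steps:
$E{\left(k \right)} = \frac{4 + k}{1 + k}$ ($E{\left(k \right)} = \frac{k + 4}{k + 1} = \frac{4 + k}{1 + k}$)
$30 E{\left(0 \right)} \left(-14\right) = 30 \frac{4 + 0}{1 + 0} \left(-14\right) = 30 \cdot 1^{-1} \cdot 4 \left(-14\right) = 30 \cdot 1 \cdot 4 \left(-14\right) = 30 \cdot 4 \left(-14\right) = 120 \left(-14\right) = -1680$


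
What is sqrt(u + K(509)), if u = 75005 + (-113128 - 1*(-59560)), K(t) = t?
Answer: sqrt(21946) ≈ 148.14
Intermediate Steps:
u = 21437 (u = 75005 + (-113128 + 59560) = 75005 - 53568 = 21437)
sqrt(u + K(509)) = sqrt(21437 + 509) = sqrt(21946)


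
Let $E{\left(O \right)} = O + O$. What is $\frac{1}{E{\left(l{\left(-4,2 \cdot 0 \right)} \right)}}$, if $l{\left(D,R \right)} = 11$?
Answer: $\frac{1}{22} \approx 0.045455$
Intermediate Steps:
$E{\left(O \right)} = 2 O$
$\frac{1}{E{\left(l{\left(-4,2 \cdot 0 \right)} \right)}} = \frac{1}{2 \cdot 11} = \frac{1}{22}$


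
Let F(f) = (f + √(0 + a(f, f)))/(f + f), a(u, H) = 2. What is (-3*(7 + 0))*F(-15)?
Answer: -21/2 + 7*√2/10 ≈ -9.5101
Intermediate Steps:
F(f) = (f + √2)/(2*f) (F(f) = (f + √(0 + 2))/(f + f) = (f + √2)/((2*f)) = (f + √2)*(1/(2*f)) = (f + √2)/(2*f))
(-3*(7 + 0))*F(-15) = (-3*(7 + 0))*((½)*(-15 + √2)/(-15)) = (-3*7)*((½)*(-1/15)*(-15 + √2)) = -21*(½ - √2/30) = -21/2 + 7*√2/10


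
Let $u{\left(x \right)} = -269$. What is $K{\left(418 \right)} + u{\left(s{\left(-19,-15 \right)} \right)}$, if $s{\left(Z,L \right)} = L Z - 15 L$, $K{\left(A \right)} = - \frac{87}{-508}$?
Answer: $- \frac{136565}{508} \approx -268.83$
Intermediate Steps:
$K{\left(A \right)} = \frac{87}{508}$ ($K{\left(A \right)} = \left(-87\right) \left(- \frac{1}{508}\right) = \frac{87}{508}$)
$s{\left(Z,L \right)} = - 15 L + L Z$
$K{\left(418 \right)} + u{\left(s{\left(-19,-15 \right)} \right)} = \frac{87}{508} - 269 = - \frac{136565}{508}$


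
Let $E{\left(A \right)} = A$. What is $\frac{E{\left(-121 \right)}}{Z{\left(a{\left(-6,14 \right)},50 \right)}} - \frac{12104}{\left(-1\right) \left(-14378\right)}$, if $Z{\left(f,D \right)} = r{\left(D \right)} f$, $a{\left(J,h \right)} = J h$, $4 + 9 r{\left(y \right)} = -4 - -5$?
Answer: $- \frac{148475}{28756} \approx -5.1633$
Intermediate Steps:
$r{\left(y \right)} = - \frac{1}{3}$ ($r{\left(y \right)} = - \frac{4}{9} + \frac{-4 - -5}{9} = - \frac{4}{9} + \frac{-4 + 5}{9} = - \frac{4}{9} + \frac{1}{9} \cdot 1 = - \frac{4}{9} + \frac{1}{9} = - \frac{1}{3}$)
$Z{\left(f,D \right)} = - \frac{f}{3}$
$\frac{E{\left(-121 \right)}}{Z{\left(a{\left(-6,14 \right)},50 \right)}} - \frac{12104}{\left(-1\right) \left(-14378\right)} = - \frac{121}{\left(- \frac{1}{3}\right) \left(\left(-6\right) 14\right)} - \frac{12104}{\left(-1\right) \left(-14378\right)} = - \frac{121}{\left(- \frac{1}{3}\right) \left(-84\right)} - \frac{12104}{14378} = - \frac{121}{28} - \frac{6052}{7189} = - \frac{148475}{28756}$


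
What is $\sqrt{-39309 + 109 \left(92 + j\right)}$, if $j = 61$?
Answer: $2 i \sqrt{5658} \approx 150.44 i$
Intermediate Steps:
$\sqrt{-39309 + 109 \left(92 + j\right)} = \sqrt{-39309 + 109 \left(92 + 61\right)} = \sqrt{-39309 + 109 \cdot 153} = \sqrt{-39309 + 16677} = \sqrt{-22632} = 2 i \sqrt{5658}$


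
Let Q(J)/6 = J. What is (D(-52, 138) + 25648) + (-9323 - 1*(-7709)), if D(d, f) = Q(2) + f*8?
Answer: 25150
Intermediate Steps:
Q(J) = 6*J
D(d, f) = 12 + 8*f (D(d, f) = 6*2 + f*8 = 12 + 8*f)
(D(-52, 138) + 25648) + (-9323 - 1*(-7709)) = ((12 + 8*138) + 25648) + (-9323 - 1*(-7709)) = ((12 + 1104) + 25648) + (-9323 + 7709) = (1116 + 25648) - 1614 = 26764 - 1614 = 25150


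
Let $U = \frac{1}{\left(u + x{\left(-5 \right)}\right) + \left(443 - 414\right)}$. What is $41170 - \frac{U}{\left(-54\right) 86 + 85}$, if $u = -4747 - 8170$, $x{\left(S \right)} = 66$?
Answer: $\frac{2406612852659}{58455498} \approx 41170.0$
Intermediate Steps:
$u = -12917$ ($u = -4747 - 8170 = -12917$)
$U = - \frac{1}{12822}$ ($U = \frac{1}{\left(-12917 + 66\right) + \left(443 - 414\right)} = \frac{1}{-12851 + \left(443 - 414\right)} = \frac{1}{-12851 + 29} = \frac{1}{-12822} = - \frac{1}{12822} \approx -7.7991 \cdot 10^{-5}$)
$41170 - \frac{U}{\left(-54\right) 86 + 85} = 41170 - - \frac{1}{12822 \left(\left(-54\right) 86 + 85\right)} = 41170 - - \frac{1}{12822 \left(-4644 + 85\right)} = 41170 - - \frac{1}{12822 \left(-4559\right)} = 41170 - \left(- \frac{1}{12822}\right) \left(- \frac{1}{4559}\right) = 41170 - \frac{1}{58455498} = \frac{2406612852659}{58455498}$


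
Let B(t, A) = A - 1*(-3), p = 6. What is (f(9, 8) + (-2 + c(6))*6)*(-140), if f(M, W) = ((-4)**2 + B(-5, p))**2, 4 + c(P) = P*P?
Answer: -112700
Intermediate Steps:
c(P) = -4 + P**2 (c(P) = -4 + P*P = -4 + P**2)
B(t, A) = 3 + A (B(t, A) = A + 3 = 3 + A)
f(M, W) = 625 (f(M, W) = ((-4)**2 + (3 + 6))**2 = (16 + 9)**2 = 25**2 = 625)
(f(9, 8) + (-2 + c(6))*6)*(-140) = (625 + (-2 + (-4 + 6**2))*6)*(-140) = (625 + (-2 + (-4 + 36))*6)*(-140) = (625 + (-2 + 32)*6)*(-140) = (625 + 30*6)*(-140) = (625 + 180)*(-140) = 805*(-140) = -112700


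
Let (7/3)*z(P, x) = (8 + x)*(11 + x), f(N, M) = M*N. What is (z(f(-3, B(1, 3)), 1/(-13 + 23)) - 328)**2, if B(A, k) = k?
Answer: 41057701129/490000 ≈ 83791.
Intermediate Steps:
z(P, x) = 3*(8 + x)*(11 + x)/7 (z(P, x) = 3*((8 + x)*(11 + x))/7 = 3*(8 + x)*(11 + x)/7)
(z(f(-3, B(1, 3)), 1/(-13 + 23)) - 328)**2 = ((264/7 + 3*(1/(-13 + 23))**2/7 + 57/(7*(-13 + 23))) - 328)**2 = ((264/7 + 3*(1/10)**2/7 + (57/7)/10) - 328)**2 = ((264/7 + 3*(1/10)**2/7 + (57/7)*(1/10)) - 328)**2 = ((264/7 + (3/7)*(1/100) + 57/70) - 328)**2 = ((264/7 + 3/700 + 57/70) - 328)**2 = (26973/700 - 328)**2 = (-202627/700)**2 = 41057701129/490000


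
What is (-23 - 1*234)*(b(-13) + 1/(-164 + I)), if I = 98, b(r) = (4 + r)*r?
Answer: -1984297/66 ≈ -30065.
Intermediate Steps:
b(r) = r*(4 + r)
(-23 - 1*234)*(b(-13) + 1/(-164 + I)) = (-23 - 1*234)*(-13*(4 - 13) + 1/(-164 + 98)) = (-23 - 234)*(-13*(-9) + 1/(-66)) = -257*(117 - 1/66) = -257*7721/66 = -1984297/66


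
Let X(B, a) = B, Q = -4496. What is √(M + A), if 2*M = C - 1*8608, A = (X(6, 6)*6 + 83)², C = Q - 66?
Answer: 2*√1894 ≈ 87.040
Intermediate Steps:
C = -4562 (C = -4496 - 66 = -4562)
A = 14161 (A = (6*6 + 83)² = (36 + 83)² = 119² = 14161)
M = -6585 (M = (-4562 - 1*8608)/2 = (-4562 - 8608)/2 = (½)*(-13170) = -6585)
√(M + A) = √(-6585 + 14161) = √7576 = 2*√1894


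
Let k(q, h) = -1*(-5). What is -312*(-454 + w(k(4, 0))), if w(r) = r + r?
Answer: 138528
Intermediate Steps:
k(q, h) = 5
w(r) = 2*r
-312*(-454 + w(k(4, 0))) = -312*(-454 + 2*5) = -312*(-454 + 10) = -312*(-444) = 138528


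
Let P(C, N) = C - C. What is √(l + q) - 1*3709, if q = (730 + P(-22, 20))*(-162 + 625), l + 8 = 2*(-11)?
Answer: -3709 + 2*√84490 ≈ -3127.7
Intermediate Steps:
l = -30 (l = -8 + 2*(-11) = -8 - 22 = -30)
P(C, N) = 0
q = 337990 (q = (730 + 0)*(-162 + 625) = 730*463 = 337990)
√(l + q) - 1*3709 = √(-30 + 337990) - 1*3709 = √337960 - 3709 = 2*√84490 - 3709 = -3709 + 2*√84490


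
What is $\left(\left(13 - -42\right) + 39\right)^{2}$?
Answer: $8836$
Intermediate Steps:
$\left(\left(13 - -42\right) + 39\right)^{2} = \left(\left(13 + 42\right) + 39\right)^{2} = \left(55 + 39\right)^{2} = 94^{2} = 8836$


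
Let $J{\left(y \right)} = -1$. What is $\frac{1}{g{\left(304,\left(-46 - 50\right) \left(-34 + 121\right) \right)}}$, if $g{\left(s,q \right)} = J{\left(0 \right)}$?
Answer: $-1$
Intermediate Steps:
$g{\left(s,q \right)} = -1$
$\frac{1}{g{\left(304,\left(-46 - 50\right) \left(-34 + 121\right) \right)}} = \frac{1}{-1} = -1$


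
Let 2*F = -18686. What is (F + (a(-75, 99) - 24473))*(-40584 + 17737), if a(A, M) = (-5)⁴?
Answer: 758314777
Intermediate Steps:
a(A, M) = 625
F = -9343 (F = (½)*(-18686) = -9343)
(F + (a(-75, 99) - 24473))*(-40584 + 17737) = (-9343 + (625 - 24473))*(-40584 + 17737) = (-9343 - 23848)*(-22847) = -33191*(-22847) = 758314777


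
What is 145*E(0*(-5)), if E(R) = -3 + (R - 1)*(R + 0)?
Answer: -435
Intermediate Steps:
E(R) = -3 + R*(-1 + R) (E(R) = -3 + (-1 + R)*R = -3 + R*(-1 + R))
145*E(0*(-5)) = 145*(-3 + (0*(-5))**2 - 0*(-5)) = 145*(-3 + 0**2 - 1*0) = 145*(-3 + 0 + 0) = 145*(-3) = -435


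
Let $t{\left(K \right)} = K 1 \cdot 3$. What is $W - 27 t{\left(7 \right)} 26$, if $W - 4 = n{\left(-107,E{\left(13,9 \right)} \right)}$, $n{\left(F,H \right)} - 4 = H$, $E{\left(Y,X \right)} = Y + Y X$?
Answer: $-14604$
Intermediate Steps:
$E{\left(Y,X \right)} = Y + X Y$
$n{\left(F,H \right)} = 4 + H$
$W = 138$ ($W = 4 + \left(4 + 13 \left(1 + 9\right)\right) = 4 + \left(4 + 13 \cdot 10\right) = 4 + \left(4 + 130\right) = 4 + 134 = 138$)
$t{\left(K \right)} = 3 K$ ($t{\left(K \right)} = K 3 = 3 K$)
$W - 27 t{\left(7 \right)} 26 = 138 - 27 \cdot 3 \cdot 7 \cdot 26 = 138 - 27 \cdot 21 \cdot 26 = 138 - 567 \cdot 26 = 138 - 14742 = -14604$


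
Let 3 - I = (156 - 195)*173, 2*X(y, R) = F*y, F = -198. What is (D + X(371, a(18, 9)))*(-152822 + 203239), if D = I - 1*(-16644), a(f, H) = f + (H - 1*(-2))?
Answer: -672310695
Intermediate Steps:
a(f, H) = 2 + H + f (a(f, H) = f + (H + 2) = f + (2 + H) = 2 + H + f)
X(y, R) = -99*y (X(y, R) = (-198*y)/2 = -99*y)
I = 6750 (I = 3 - (156 - 195)*173 = 3 - (-39)*173 = 3 - 1*(-6747) = 3 + 6747 = 6750)
D = 23394 (D = 6750 - 1*(-16644) = 6750 + 16644 = 23394)
(D + X(371, a(18, 9)))*(-152822 + 203239) = (23394 - 99*371)*(-152822 + 203239) = (23394 - 36729)*50417 = -13335*50417 = -672310695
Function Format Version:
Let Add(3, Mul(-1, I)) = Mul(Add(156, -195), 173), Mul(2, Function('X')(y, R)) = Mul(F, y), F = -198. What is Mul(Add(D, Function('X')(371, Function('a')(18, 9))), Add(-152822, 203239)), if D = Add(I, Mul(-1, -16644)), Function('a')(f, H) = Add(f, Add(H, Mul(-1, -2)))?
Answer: -672310695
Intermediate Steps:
Function('a')(f, H) = Add(2, H, f) (Function('a')(f, H) = Add(f, Add(H, 2)) = Add(f, Add(2, H)) = Add(2, H, f))
Function('X')(y, R) = Mul(-99, y) (Function('X')(y, R) = Mul(Rational(1, 2), Mul(-198, y)) = Mul(-99, y))
I = 6750 (I = Add(3, Mul(-1, Mul(Add(156, -195), 173))) = Add(3, Mul(-1, Mul(-39, 173))) = Add(3, Mul(-1, -6747)) = Add(3, 6747) = 6750)
D = 23394 (D = Add(6750, Mul(-1, -16644)) = Add(6750, 16644) = 23394)
Mul(Add(D, Function('X')(371, Function('a')(18, 9))), Add(-152822, 203239)) = Mul(Add(23394, Mul(-99, 371)), Add(-152822, 203239)) = Mul(Add(23394, -36729), 50417) = Mul(-13335, 50417) = -672310695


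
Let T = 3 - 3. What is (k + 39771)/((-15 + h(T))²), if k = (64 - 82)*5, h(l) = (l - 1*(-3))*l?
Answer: 4409/25 ≈ 176.36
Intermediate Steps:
T = 0
h(l) = l*(3 + l) (h(l) = (l + 3)*l = (3 + l)*l = l*(3 + l))
k = -90 (k = -18*5 = -90)
(k + 39771)/((-15 + h(T))²) = (-90 + 39771)/((-15 + 0*(3 + 0))²) = 39681/((-15 + 0*3)²) = 39681/((-15 + 0)²) = 39681/((-15)²) = 39681/225 = 39681*(1/225) = 4409/25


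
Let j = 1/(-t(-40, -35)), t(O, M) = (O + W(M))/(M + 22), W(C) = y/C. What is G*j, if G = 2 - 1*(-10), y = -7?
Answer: -780/199 ≈ -3.9196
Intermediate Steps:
W(C) = -7/C
t(O, M) = (O - 7/M)/(22 + M) (t(O, M) = (O - 7/M)/(M + 22) = (O - 7/M)/(22 + M))
G = 12 (G = 2 + 10 = 12)
j = -65/199 (j = 1/(-(-7 - 35*(-40))/((-35)*(22 - 35))) = 1/(-(-1)*(-7 + 1400)/(35*(-13))) = 1/(-(-1)*(-1)*1393/(35*13)) = 1/(-1*199/65) = 1/(-199/65) = -65/199 ≈ -0.32663)
G*j = 12*(-65/199) = -780/199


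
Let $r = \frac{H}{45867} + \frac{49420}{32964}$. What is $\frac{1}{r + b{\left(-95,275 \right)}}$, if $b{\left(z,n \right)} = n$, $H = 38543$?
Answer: $\frac{125996649}{34943851691} \approx 0.0036057$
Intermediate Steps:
$r = \frac{294773216}{125996649}$ ($r = \frac{38543}{45867} + \frac{49420}{32964} = 38543 \cdot \frac{1}{45867} + 49420 \cdot \frac{1}{32964} = \frac{38543}{45867} + \frac{12355}{8241} = \frac{294773216}{125996649} \approx 2.3395$)
$\frac{1}{r + b{\left(-95,275 \right)}} = \frac{1}{\frac{294773216}{125996649} + 275} = \frac{1}{\frac{34943851691}{125996649}} = \frac{125996649}{34943851691}$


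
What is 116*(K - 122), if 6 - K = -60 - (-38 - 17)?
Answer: -12876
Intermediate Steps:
K = 11 (K = 6 - (-60 - (-38 - 17)) = 6 - (-60 - 1*(-55)) = 6 - (-60 + 55) = 6 - 1*(-5) = 6 + 5 = 11)
116*(K - 122) = 116*(11 - 122) = 116*(-111) = -12876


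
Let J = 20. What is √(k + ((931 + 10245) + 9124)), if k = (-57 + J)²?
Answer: √21669 ≈ 147.20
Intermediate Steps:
k = 1369 (k = (-57 + 20)² = (-37)² = 1369)
√(k + ((931 + 10245) + 9124)) = √(1369 + ((931 + 10245) + 9124)) = √(1369 + (11176 + 9124)) = √(1369 + 20300) = √21669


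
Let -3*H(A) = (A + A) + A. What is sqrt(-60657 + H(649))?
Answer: I*sqrt(61306) ≈ 247.6*I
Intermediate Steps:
H(A) = -A (H(A) = -((A + A) + A)/3 = -(2*A + A)/3 = -A)
sqrt(-60657 + H(649)) = sqrt(-60657 - 1*649) = sqrt(-60657 - 649) = sqrt(-61306) = I*sqrt(61306)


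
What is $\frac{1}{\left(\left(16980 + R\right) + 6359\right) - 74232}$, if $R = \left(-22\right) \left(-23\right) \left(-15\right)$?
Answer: $- \frac{1}{58483} \approx -1.7099 \cdot 10^{-5}$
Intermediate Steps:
$R = -7590$ ($R = 506 \left(-15\right) = -7590$)
$\frac{1}{\left(\left(16980 + R\right) + 6359\right) - 74232} = \frac{1}{\left(\left(16980 - 7590\right) + 6359\right) - 74232} = \frac{1}{\left(9390 + 6359\right) - 74232} = \frac{1}{15749 - 74232} = \frac{1}{-58483} = - \frac{1}{58483}$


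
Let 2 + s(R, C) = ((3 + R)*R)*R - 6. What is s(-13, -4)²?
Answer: 2883204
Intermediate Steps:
s(R, C) = -8 + R²*(3 + R) (s(R, C) = -2 + (((3 + R)*R)*R - 6) = -2 + ((R*(3 + R))*R - 6) = -2 + (R²*(3 + R) - 6) = -2 + (-6 + R²*(3 + R)) = -8 + R²*(3 + R))
s(-13, -4)² = (-8 + (-13)³ + 3*(-13)²)² = (-8 - 2197 + 3*169)² = (-8 - 2197 + 507)² = (-1698)² = 2883204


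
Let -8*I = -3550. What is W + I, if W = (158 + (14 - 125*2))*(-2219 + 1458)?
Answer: 239207/4 ≈ 59802.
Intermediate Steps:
I = 1775/4 (I = -1/8*(-3550) = 1775/4 ≈ 443.75)
W = 59358 (W = (158 + (14 - 25*10))*(-761) = (158 + (14 - 250))*(-761) = (158 - 236)*(-761) = -78*(-761) = 59358)
W + I = 59358 + 1775/4 = 239207/4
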